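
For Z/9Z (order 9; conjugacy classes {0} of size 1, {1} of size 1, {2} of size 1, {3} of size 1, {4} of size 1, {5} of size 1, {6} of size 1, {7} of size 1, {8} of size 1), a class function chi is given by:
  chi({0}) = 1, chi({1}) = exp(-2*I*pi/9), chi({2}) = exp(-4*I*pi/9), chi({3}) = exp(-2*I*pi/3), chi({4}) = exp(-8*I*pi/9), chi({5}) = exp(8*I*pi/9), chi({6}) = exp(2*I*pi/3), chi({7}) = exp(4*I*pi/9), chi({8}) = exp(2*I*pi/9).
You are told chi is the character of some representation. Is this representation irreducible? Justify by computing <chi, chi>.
Irreducible: <chi, chi> = 1.

Details: <chi, chi> = (1/|G|) sum_C |C| * |chi(C)|^2 = (1/9)[1*|1|^2 + 1*|exp(-2*I*pi/9)|^2 + 1*|exp(-4*I*pi/9)|^2 + 1*|exp(-2*I*pi/3)|^2 + 1*|exp(-8*I*pi/9)|^2 + 1*|exp(8*I*pi/9)|^2 + 1*|exp(2*I*pi/3)|^2 + 1*|exp(4*I*pi/9)|^2 + 1*|exp(2*I*pi/9)|^2]
  = (1/9)[(1) + (1) + (1) + (1) + (1) + (1) + (1) + (1) + (1)] = 9/9 = 1.
(Exp terms are combined using exp(i*s)*conj(exp(i*t)) = exp(i*(s-t)), and sums of them are collapsed using the identity that for every m > 1 the m distinct m-th roots of unity sum to 0, e.g. 1 + exp(2*I*pi/3) + exp(-2*I*pi/3) = 0.)
A character is irreducible iff <chi, chi> = 1, so this representation is irreducible.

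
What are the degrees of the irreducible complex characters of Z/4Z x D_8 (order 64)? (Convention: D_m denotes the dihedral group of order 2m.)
Dimensions: 1, 1, 1, 1, 1, 1, 1, 1, 1, 1, 1, 1, 1, 1, 1, 1, 2, 2, 2, 2, 2, 2, 2, 2, 2, 2, 2, 2

Reasoning: There are 28 irreducibles (= number of conjugacy classes). Their dimensions d_i satisfy sum d_i^2 = |G| = 64: 1 + 1 + 1 + 1 + 1 + 1 + 1 + 1 + 1 + 1 + 1 + 1 + 1 + 1 + 1 + 1 + 4 + 4 + 4 + 4 + 4 + 4 + 4 + 4 + 4 + 4 + 4 + 4 = 64. (For the product with Z/4Z: each of the 4 1-dim characters of Z/4Z tensors with each irrep of D_8, giving 4 copies of each D_8-dimension.)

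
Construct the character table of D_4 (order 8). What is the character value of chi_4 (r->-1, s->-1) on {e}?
Conjugacy classes: {e} of size 1, {r^2} of size 1, {r^1, r^3} of size 2, {s, sr^2, ...} of size 2, {sr, sr^3, ...} of size 2.
Character table:
  irrep \ class              {e} (size 1)  {r^2} (size 1)  {r^1, r^3} (size 2)  {s, sr^2, ...} (size 2)  {sr, sr^3, ...} (size 2)
  chi_1 (triv)               1             1               1                    1                        1                       
  chi_2 (sign: r->1, s->-1)  1             1               1                    -1                       -1                      
  chi_3 (r->-1, s->1)        1             1               -1                   1                        -1                      
  chi_4 (r->-1, s->-1)       1             1               -1                   -1                       1                       
  chi_5 (2d, j=1)            2             -2              0                    0                        0                       

Spot check: chi_4 (r->-1, s->-1) on {e} = 1.

Explanation: D_4 has order 2*4 = 8 with 5 conjugacy classes, hence 5 irreducibles. Sum of squared dims 1 + 1 + 1 + 1 + 4 = 8 = |G|. Linear characters come from the abelianisation; the 2-dimensional irreps have character r^k -> 2*cos(2*pi*j*k/4), reflections -> 0.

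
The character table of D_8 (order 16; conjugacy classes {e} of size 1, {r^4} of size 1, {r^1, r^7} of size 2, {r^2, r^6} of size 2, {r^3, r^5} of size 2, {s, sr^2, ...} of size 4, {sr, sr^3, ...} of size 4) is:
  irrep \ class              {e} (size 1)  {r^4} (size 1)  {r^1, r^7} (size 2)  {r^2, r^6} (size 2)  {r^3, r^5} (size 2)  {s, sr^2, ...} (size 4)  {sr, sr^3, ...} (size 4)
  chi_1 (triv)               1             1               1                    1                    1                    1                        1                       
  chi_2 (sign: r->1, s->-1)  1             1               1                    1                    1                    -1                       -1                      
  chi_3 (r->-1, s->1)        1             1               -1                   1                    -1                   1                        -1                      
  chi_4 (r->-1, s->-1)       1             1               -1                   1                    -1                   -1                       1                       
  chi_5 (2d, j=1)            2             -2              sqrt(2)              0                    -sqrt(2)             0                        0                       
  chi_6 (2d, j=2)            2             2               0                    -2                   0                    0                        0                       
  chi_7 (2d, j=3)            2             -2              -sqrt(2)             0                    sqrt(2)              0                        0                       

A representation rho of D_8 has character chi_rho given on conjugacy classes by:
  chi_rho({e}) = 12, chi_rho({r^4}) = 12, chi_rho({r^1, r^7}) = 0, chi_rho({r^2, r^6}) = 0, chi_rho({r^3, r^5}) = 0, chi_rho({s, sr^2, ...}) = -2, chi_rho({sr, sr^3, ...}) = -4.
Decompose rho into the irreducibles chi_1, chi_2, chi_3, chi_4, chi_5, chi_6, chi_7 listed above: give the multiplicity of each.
Multiplicities: chi_1: 0, chi_2: 3, chi_3: 2, chi_4: 1, chi_5: 0, chi_6: 3, chi_7: 0.

Solution. Use <chi_rho, chi> = (1/|G|) sum_C |C| * chi_rho(C) * conj(chi(C)) with |G| = 16 for each irreducible chi in the table:
  <chi_rho, chi_1> = (1/16)[1*(12)*conj(1) + 1*(12)*conj(1) + 2*(0)*conj(1) + 2*(0)*conj(1) + 2*(0)*conj(1) + 4*(-2)*conj(1) + 4*(-4)*conj(1)]
      = (1/16)[(12) + (12) + (0) + (0) + (0) + (-8) + (-16)] = 0/16 = 0
  <chi_rho, chi_2> = (1/16)[1*(12)*conj(1) + 1*(12)*conj(1) + 2*(0)*conj(1) + 2*(0)*conj(1) + 2*(0)*conj(1) + 4*(-2)*conj(-1) + 4*(-4)*conj(-1)]
      = (1/16)[(12) + (12) + (0) + (0) + (0) + (8) + (16)] = 48/16 = 3
  <chi_rho, chi_3> = (1/16)[1*(12)*conj(1) + 1*(12)*conj(1) + 2*(0)*conj(-1) + 2*(0)*conj(1) + 2*(0)*conj(-1) + 4*(-2)*conj(1) + 4*(-4)*conj(-1)]
      = (1/16)[(12) + (12) + (0) + (0) + (0) + (-8) + (16)] = 32/16 = 2
  <chi_rho, chi_4> = (1/16)[1*(12)*conj(1) + 1*(12)*conj(1) + 2*(0)*conj(-1) + 2*(0)*conj(1) + 2*(0)*conj(-1) + 4*(-2)*conj(-1) + 4*(-4)*conj(1)]
      = (1/16)[(12) + (12) + (0) + (0) + (0) + (8) + (-16)] = 16/16 = 1
  <chi_rho, chi_5> = (1/16)[1*(12)*conj(2) + 1*(12)*conj(-2) + 2*(0)*conj(sqrt(2)) + 2*(0)*conj(0) + 2*(0)*conj(-sqrt(2)) + 4*(-2)*conj(0) + 4*(-4)*conj(0)]
      = (1/16)[(24) + (-24) + (0) + (0) + (0) + (0) + (0)] = 0/16 = 0
  <chi_rho, chi_6> = (1/16)[1*(12)*conj(2) + 1*(12)*conj(2) + 2*(0)*conj(0) + 2*(0)*conj(-2) + 2*(0)*conj(0) + 4*(-2)*conj(0) + 4*(-4)*conj(0)]
      = (1/16)[(24) + (24) + (0) + (0) + (0) + (0) + (0)] = 48/16 = 3
  <chi_rho, chi_7> = (1/16)[1*(12)*conj(2) + 1*(12)*conj(-2) + 2*(0)*conj(-sqrt(2)) + 2*(0)*conj(0) + 2*(0)*conj(sqrt(2)) + 4*(-2)*conj(0) + 4*(-4)*conj(0)]
      = (1/16)[(24) + (-24) + (0) + (0) + (0) + (0) + (0)] = 0/16 = 0
Dimension check: dim(rho) = sum (mult * dim) = 0*1 + 3*1 + 2*1 + 1*1 + 0*2 + 3*2 + 0*2 = 12 = chi_rho(e) = 12.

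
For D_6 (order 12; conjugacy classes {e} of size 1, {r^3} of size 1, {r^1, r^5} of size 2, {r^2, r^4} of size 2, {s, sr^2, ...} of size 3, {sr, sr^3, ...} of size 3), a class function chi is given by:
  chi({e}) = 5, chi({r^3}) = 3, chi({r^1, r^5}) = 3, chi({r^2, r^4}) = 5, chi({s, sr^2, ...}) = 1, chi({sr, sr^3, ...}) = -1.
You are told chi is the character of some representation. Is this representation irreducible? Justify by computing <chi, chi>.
Not irreducible (reducible): <chi, chi> = 9 > 1.

Proof sketch: <chi, chi> = (1/|G|) sum_C |C| * |chi(C)|^2 = (1/12)[1*|5|^2 + 1*|3|^2 + 2*|3|^2 + 2*|5|^2 + 3*|1|^2 + 3*|-1|^2]
  = (1/12)[(25) + (9) + (18) + (50) + (3) + (3)] = 108/12 = 9.
A character is irreducible iff <chi, chi> = 1, so this representation is reducible.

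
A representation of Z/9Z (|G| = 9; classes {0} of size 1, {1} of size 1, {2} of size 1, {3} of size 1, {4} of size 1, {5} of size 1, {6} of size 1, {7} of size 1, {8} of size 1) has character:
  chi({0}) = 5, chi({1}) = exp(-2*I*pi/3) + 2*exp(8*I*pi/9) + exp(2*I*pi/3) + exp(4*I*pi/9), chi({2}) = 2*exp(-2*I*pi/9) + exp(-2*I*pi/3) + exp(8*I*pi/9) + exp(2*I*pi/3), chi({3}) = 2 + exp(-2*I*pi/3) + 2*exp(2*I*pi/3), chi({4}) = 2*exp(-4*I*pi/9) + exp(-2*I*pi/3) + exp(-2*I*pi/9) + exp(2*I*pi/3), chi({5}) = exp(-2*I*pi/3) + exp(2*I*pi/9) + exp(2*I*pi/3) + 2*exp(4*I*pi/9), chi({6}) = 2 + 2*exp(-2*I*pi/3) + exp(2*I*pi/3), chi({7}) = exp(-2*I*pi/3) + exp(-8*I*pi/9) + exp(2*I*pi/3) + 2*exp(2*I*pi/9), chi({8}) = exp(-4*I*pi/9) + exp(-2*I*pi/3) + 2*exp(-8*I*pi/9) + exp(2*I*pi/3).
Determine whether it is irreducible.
Not irreducible (reducible): <chi, chi> = 7 > 1.

Solution. <chi, chi> = (1/|G|) sum_C |C| * |chi(C)|^2 = (1/9)[1*|5|^2 + 1*|exp(-2*I*pi/3) + 2*exp(8*I*pi/9) + exp(2*I*pi/3) + exp(4*I*pi/9)|^2 + 1*|2*exp(-2*I*pi/9) + exp(-2*I*pi/3) + exp(8*I*pi/9) + exp(2*I*pi/3)|^2 + 1*|2 + exp(-2*I*pi/3) + 2*exp(2*I*pi/3)|^2 + 1*|2*exp(-4*I*pi/9) + exp(-2*I*pi/3) + exp(-2*I*pi/9) + exp(2*I*pi/3)|^2 + 1*|exp(-2*I*pi/3) + exp(2*I*pi/9) + exp(2*I*pi/3) + 2*exp(4*I*pi/9)|^2 + 1*|2 + 2*exp(-2*I*pi/3) + exp(2*I*pi/3)|^2 + 1*|exp(-2*I*pi/3) + exp(-8*I*pi/9) + exp(2*I*pi/3) + 2*exp(2*I*pi/9)|^2 + 1*|exp(-4*I*pi/9) + exp(-2*I*pi/3) + 2*exp(-8*I*pi/9) + exp(2*I*pi/3)|^2]
  = (1/9)[(25) + (7 + 4*exp(-4*I*pi/9) + 3*exp(-2*I*pi/9) + exp(-2*I*pi/3) + exp(-8*I*pi/9) + exp(8*I*pi/9) + exp(2*I*pi/3) + 3*exp(2*I*pi/9) + 4*exp(4*I*pi/9)) + (7 + 3*exp(-4*I*pi/9) + 4*exp(-8*I*pi/9) + exp(-2*I*pi/3) + exp(-2*I*pi/9) + exp(2*I*pi/9) + exp(2*I*pi/3) + 4*exp(8*I*pi/9) + 3*exp(4*I*pi/9)) + (1) + (7 + 4*exp(-2*I*pi/9) + 3*exp(-8*I*pi/9) + exp(-4*I*pi/9) + exp(-2*I*pi/3) + exp(2*I*pi/3) + exp(4*I*pi/9) + 3*exp(8*I*pi/9) + 4*exp(2*I*pi/9)) + (7 + 4*exp(-2*I*pi/9) + 3*exp(-8*I*pi/9) + exp(-4*I*pi/9) + exp(-2*I*pi/3) + exp(2*I*pi/3) + exp(4*I*pi/9) + 3*exp(8*I*pi/9) + 4*exp(2*I*pi/9)) + (1) + (7 + 3*exp(-4*I*pi/9) + 4*exp(-8*I*pi/9) + exp(-2*I*pi/3) + exp(-2*I*pi/9) + exp(2*I*pi/9) + exp(2*I*pi/3) + 4*exp(8*I*pi/9) + 3*exp(4*I*pi/9)) + (7 + 4*exp(-4*I*pi/9) + 3*exp(-2*I*pi/9) + exp(-2*I*pi/3) + exp(-8*I*pi/9) + exp(8*I*pi/9) + exp(2*I*pi/3) + 3*exp(2*I*pi/9) + 4*exp(4*I*pi/9))] = 63/9 = 7.
(Exp terms are combined using exp(i*s)*conj(exp(i*t)) = exp(i*(s-t)), and sums of them are collapsed using the identity that for every m > 1 the m distinct m-th roots of unity sum to 0, e.g. 1 + exp(2*I*pi/3) + exp(-2*I*pi/3) = 0.)
A character is irreducible iff <chi, chi> = 1, so this representation is reducible.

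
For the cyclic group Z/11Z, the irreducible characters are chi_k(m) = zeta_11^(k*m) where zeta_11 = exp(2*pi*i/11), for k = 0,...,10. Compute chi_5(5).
chi_5(5) = zeta_11^25 = exp(6*I*pi/11)

Details: chi_5(5) = zeta_11^(5*5) = zeta_11^25. Since zeta_11^11 = 1, this equals zeta_11^3 = exp(2*pi*i*3/11) = exp(6*I*pi/11).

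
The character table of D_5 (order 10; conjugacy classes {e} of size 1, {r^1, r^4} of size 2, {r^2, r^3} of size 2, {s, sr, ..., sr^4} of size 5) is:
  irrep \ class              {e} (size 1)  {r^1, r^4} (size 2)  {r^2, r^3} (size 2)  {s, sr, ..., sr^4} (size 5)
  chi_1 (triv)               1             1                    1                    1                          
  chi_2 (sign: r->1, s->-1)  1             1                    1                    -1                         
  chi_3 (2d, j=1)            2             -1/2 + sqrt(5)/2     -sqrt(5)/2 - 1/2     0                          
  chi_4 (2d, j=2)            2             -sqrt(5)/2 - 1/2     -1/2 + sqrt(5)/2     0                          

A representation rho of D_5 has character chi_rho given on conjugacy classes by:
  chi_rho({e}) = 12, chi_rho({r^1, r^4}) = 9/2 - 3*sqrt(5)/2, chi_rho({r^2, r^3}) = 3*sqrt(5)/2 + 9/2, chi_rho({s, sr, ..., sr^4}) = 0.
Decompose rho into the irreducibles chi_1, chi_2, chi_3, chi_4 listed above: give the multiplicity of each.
Multiplicities: chi_1: 3, chi_2: 3, chi_3: 0, chi_4: 3.

Use <chi_rho, chi> = (1/|G|) sum_C |C| * chi_rho(C) * conj(chi(C)) with |G| = 10 for each irreducible chi in the table:
  <chi_rho, chi_1> = (1/10)[1*(12)*conj(1) + 2*(9/2 - 3*sqrt(5)/2)*conj(1) + 2*(3*sqrt(5)/2 + 9/2)*conj(1) + 5*(0)*conj(1)]
      = (1/10)[(12) + (9 - 3*sqrt(5)) + (3*sqrt(5) + 9) + (0)] = 30/10 = 3
  <chi_rho, chi_2> = (1/10)[1*(12)*conj(1) + 2*(9/2 - 3*sqrt(5)/2)*conj(1) + 2*(3*sqrt(5)/2 + 9/2)*conj(1) + 5*(0)*conj(-1)]
      = (1/10)[(12) + (9 - 3*sqrt(5)) + (3*sqrt(5) + 9) + (0)] = 30/10 = 3
  <chi_rho, chi_3> = (1/10)[1*(12)*conj(2) + 2*(9/2 - 3*sqrt(5)/2)*conj(-1/2 + sqrt(5)/2) + 2*(3*sqrt(5)/2 + 9/2)*conj(-sqrt(5)/2 - 1/2) + 5*(0)*conj(0)]
      = (1/10)[(24) + (-12 + 6*sqrt(5)) + (-6*sqrt(5) - 12) + (0)] = 0/10 = 0
  <chi_rho, chi_4> = (1/10)[1*(12)*conj(2) + 2*(9/2 - 3*sqrt(5)/2)*conj(-sqrt(5)/2 - 1/2) + 2*(3*sqrt(5)/2 + 9/2)*conj(-1/2 + sqrt(5)/2) + 5*(0)*conj(0)]
      = (1/10)[(24) + (3 - 3*sqrt(5)) + (3 + 3*sqrt(5)) + (0)] = 30/10 = 3
Dimension check: dim(rho) = sum (mult * dim) = 3*1 + 3*1 + 0*2 + 3*2 = 12 = chi_rho(e) = 12.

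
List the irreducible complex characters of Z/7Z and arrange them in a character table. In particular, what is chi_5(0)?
Character table of Z/7Z (irreps indexed chi_0,...,chi_6 with chi_k(m) = zeta_7^(k*m), zeta_7 = exp(2*pi*i/7)):
  irrep \ class  {0} (size 1)  {1} (size 1)    {2} (size 1)    {3} (size 1)    {4} (size 1)    {5} (size 1)    {6} (size 1)  
  chi_0          1             1               1               1               1               1               1             
  chi_1          1             exp(2*I*pi/7)   exp(4*I*pi/7)   exp(6*I*pi/7)   exp(-6*I*pi/7)  exp(-4*I*pi/7)  exp(-2*I*pi/7)
  chi_2          1             exp(4*I*pi/7)   exp(-6*I*pi/7)  exp(-2*I*pi/7)  exp(2*I*pi/7)   exp(6*I*pi/7)   exp(-4*I*pi/7)
  chi_3          1             exp(6*I*pi/7)   exp(-2*I*pi/7)  exp(4*I*pi/7)   exp(-4*I*pi/7)  exp(2*I*pi/7)   exp(-6*I*pi/7)
  chi_4          1             exp(-6*I*pi/7)  exp(2*I*pi/7)   exp(-4*I*pi/7)  exp(4*I*pi/7)   exp(-2*I*pi/7)  exp(6*I*pi/7) 
  chi_5          1             exp(-4*I*pi/7)  exp(6*I*pi/7)   exp(2*I*pi/7)   exp(-2*I*pi/7)  exp(-6*I*pi/7)  exp(4*I*pi/7) 
  chi_6          1             exp(-2*I*pi/7)  exp(-4*I*pi/7)  exp(-6*I*pi/7)  exp(6*I*pi/7)   exp(4*I*pi/7)   exp(2*I*pi/7) 

Spot check: chi_5(0) = zeta_7^(5*0) = zeta_7^0 = 1.

Details: Z/7Z is abelian, so all 7 irreducible complex representations are 1-dimensional. They are given by chi_k(m) = zeta_7^(k*m) for k = 0,...,6. Row orthogonality: sum_m chi_k(m) conj(chi_l(m)) = 7 * [k = l].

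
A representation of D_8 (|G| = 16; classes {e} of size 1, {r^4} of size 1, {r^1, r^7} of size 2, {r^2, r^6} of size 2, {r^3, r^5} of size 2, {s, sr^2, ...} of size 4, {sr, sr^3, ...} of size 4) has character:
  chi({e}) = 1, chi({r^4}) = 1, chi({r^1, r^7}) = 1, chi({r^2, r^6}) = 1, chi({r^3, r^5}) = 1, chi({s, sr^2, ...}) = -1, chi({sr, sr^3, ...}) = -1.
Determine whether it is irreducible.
Irreducible: <chi, chi> = 1.

Justification: <chi, chi> = (1/|G|) sum_C |C| * |chi(C)|^2 = (1/16)[1*|1|^2 + 1*|1|^2 + 2*|1|^2 + 2*|1|^2 + 2*|1|^2 + 4*|-1|^2 + 4*|-1|^2]
  = (1/16)[(1) + (1) + (2) + (2) + (2) + (4) + (4)] = 16/16 = 1.
A character is irreducible iff <chi, chi> = 1, so this representation is irreducible.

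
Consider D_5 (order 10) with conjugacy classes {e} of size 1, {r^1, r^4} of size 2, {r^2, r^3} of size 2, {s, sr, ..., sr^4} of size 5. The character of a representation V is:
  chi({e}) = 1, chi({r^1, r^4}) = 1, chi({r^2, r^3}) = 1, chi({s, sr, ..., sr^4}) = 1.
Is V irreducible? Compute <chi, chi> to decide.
Irreducible: <chi, chi> = 1.

Details: <chi, chi> = (1/|G|) sum_C |C| * |chi(C)|^2 = (1/10)[1*|1|^2 + 2*|1|^2 + 2*|1|^2 + 5*|1|^2]
  = (1/10)[(1) + (2) + (2) + (5)] = 10/10 = 1.
A character is irreducible iff <chi, chi> = 1, so this representation is irreducible.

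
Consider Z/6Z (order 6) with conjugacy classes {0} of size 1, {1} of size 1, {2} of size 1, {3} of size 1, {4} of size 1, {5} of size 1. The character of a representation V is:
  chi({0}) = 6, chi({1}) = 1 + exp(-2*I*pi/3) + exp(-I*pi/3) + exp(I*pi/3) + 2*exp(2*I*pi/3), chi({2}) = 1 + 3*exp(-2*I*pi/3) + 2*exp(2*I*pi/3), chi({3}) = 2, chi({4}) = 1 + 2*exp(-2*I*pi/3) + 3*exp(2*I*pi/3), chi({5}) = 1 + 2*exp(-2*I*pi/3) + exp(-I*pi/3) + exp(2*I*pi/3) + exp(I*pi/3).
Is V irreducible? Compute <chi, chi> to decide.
Not irreducible (reducible): <chi, chi> = 8 > 1.

Proof sketch: <chi, chi> = (1/|G|) sum_C |C| * |chi(C)|^2 = (1/6)[1*|6|^2 + 1*|1 + exp(-2*I*pi/3) + exp(-I*pi/3) + exp(I*pi/3) + 2*exp(2*I*pi/3)|^2 + 1*|1 + 3*exp(-2*I*pi/3) + 2*exp(2*I*pi/3)|^2 + 1*|2|^2 + 1*|1 + 2*exp(-2*I*pi/3) + 3*exp(2*I*pi/3)|^2 + 1*|1 + 2*exp(-2*I*pi/3) + exp(-I*pi/3) + exp(2*I*pi/3) + exp(I*pi/3)|^2]
  = (1/6)[(36) + (1) + (3) + (4) + (3) + (1)] = 48/6 = 8.
(Exp terms are combined using exp(i*s)*conj(exp(i*t)) = exp(i*(s-t)), and sums of them are collapsed using the identity that for every m > 1 the m distinct m-th roots of unity sum to 0, e.g. 1 + exp(2*I*pi/3) + exp(-2*I*pi/3) = 0.)
A character is irreducible iff <chi, chi> = 1, so this representation is reducible.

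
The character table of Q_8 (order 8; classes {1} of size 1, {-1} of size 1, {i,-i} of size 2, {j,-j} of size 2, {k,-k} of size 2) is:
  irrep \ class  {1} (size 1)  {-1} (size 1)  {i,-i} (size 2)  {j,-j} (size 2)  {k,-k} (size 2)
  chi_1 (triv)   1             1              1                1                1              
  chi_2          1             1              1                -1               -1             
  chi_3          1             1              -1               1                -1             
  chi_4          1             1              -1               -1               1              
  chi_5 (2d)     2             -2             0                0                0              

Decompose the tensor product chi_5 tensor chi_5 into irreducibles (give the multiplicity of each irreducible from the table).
chi_5 tensor chi_5 = chi_1 + chi_2 + chi_3 + chi_4 (all other irreducibles have multiplicity 0).

Justification: The character of a tensor product is the pointwise product (chi_5 * chi_5)(C) = chi_5(C) * chi_5(C):
  {1}: (2)*(2), {-1}: (-2)*(-2), {i,-i}: (0)*(0), {j,-j}: (0)*(0), {k,-k}: (0)*(0)
so (chi_5 * chi_5) takes values
  {1} -> 4, {-1} -> 4, {i,-i} -> 0, {j,-j} -> 0, {k,-k} -> 0.
Now take the inner product of this character with each irreducible chi from the table, <chi_5*chi_5, chi> = (1/8) sum_C |C| (chi_5*chi_5)(C) conj(chi(C)):
  <chi_5*chi_5, chi_1> = (1/8)[1*(4)*conj(1) + 1*(4)*conj(1) + 2*(0)*conj(1) + 2*(0)*conj(1) + 2*(0)*conj(1)]
      = (1/8)[(4) + (4) + (0) + (0) + (0)] = 8/8 = 1
  <chi_5*chi_5, chi_2> = (1/8)[1*(4)*conj(1) + 1*(4)*conj(1) + 2*(0)*conj(1) + 2*(0)*conj(-1) + 2*(0)*conj(-1)]
      = (1/8)[(4) + (4) + (0) + (0) + (0)] = 8/8 = 1
  <chi_5*chi_5, chi_3> = (1/8)[1*(4)*conj(1) + 1*(4)*conj(1) + 2*(0)*conj(-1) + 2*(0)*conj(1) + 2*(0)*conj(-1)]
      = (1/8)[(4) + (4) + (0) + (0) + (0)] = 8/8 = 1
  <chi_5*chi_5, chi_4> = (1/8)[1*(4)*conj(1) + 1*(4)*conj(1) + 2*(0)*conj(-1) + 2*(0)*conj(-1) + 2*(0)*conj(1)]
      = (1/8)[(4) + (4) + (0) + (0) + (0)] = 8/8 = 1
  <chi_5*chi_5, chi_5> = (1/8)[1*(4)*conj(2) + 1*(4)*conj(-2) + 2*(0)*conj(0) + 2*(0)*conj(0) + 2*(0)*conj(0)]
      = (1/8)[(8) + (-8) + (0) + (0) + (0)] = 0/8 = 0
Hence the multiplicities are chi_1: 1, chi_2: 1, chi_3: 1, chi_4: 1. Dimension check: dim(chi_5)*dim(chi_5) = 2*2 = 4 and sum (mult * dim) = 1*1 + 1*1 + 1*1 + 1*1 = 4.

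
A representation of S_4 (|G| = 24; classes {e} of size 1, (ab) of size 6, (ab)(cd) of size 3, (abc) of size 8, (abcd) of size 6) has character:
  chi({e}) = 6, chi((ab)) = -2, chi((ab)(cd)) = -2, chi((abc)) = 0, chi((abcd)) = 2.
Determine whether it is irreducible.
Not irreducible (reducible): <chi, chi> = 4 > 1.

<chi, chi> = (1/|G|) sum_C |C| * |chi(C)|^2 = (1/24)[1*|6|^2 + 6*|-2|^2 + 3*|-2|^2 + 8*|0|^2 + 6*|2|^2]
  = (1/24)[(36) + (24) + (12) + (0) + (24)] = 96/24 = 4.
A character is irreducible iff <chi, chi> = 1, so this representation is reducible.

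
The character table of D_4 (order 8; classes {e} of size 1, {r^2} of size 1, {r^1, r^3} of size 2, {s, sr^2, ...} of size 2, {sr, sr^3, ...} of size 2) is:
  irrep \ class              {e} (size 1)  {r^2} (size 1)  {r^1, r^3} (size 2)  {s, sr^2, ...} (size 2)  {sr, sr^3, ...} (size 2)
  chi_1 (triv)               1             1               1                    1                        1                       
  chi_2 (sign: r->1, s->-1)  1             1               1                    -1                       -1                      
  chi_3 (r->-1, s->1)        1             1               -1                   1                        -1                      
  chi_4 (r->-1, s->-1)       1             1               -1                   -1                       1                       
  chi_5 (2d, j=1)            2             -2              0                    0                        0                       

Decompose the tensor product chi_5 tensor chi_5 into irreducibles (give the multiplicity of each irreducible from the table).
chi_5 tensor chi_5 = chi_1 + chi_2 + chi_3 + chi_4 (all other irreducibles have multiplicity 0).

Explanation: The character of a tensor product is the pointwise product (chi_5 * chi_5)(C) = chi_5(C) * chi_5(C):
  {e}: (2)*(2), {r^2}: (-2)*(-2), {r^1, r^3}: (0)*(0), {s, sr^2, ...}: (0)*(0), {sr, sr^3, ...}: (0)*(0)
so (chi_5 * chi_5) takes values
  {e} -> 4, {r^2} -> 4, {r^1, r^3} -> 0, {s, sr^2, ...} -> 0, {sr, sr^3, ...} -> 0.
Now take the inner product of this character with each irreducible chi from the table, <chi_5*chi_5, chi> = (1/8) sum_C |C| (chi_5*chi_5)(C) conj(chi(C)):
  <chi_5*chi_5, chi_1> = (1/8)[1*(4)*conj(1) + 1*(4)*conj(1) + 2*(0)*conj(1) + 2*(0)*conj(1) + 2*(0)*conj(1)]
      = (1/8)[(4) + (4) + (0) + (0) + (0)] = 8/8 = 1
  <chi_5*chi_5, chi_2> = (1/8)[1*(4)*conj(1) + 1*(4)*conj(1) + 2*(0)*conj(1) + 2*(0)*conj(-1) + 2*(0)*conj(-1)]
      = (1/8)[(4) + (4) + (0) + (0) + (0)] = 8/8 = 1
  <chi_5*chi_5, chi_3> = (1/8)[1*(4)*conj(1) + 1*(4)*conj(1) + 2*(0)*conj(-1) + 2*(0)*conj(1) + 2*(0)*conj(-1)]
      = (1/8)[(4) + (4) + (0) + (0) + (0)] = 8/8 = 1
  <chi_5*chi_5, chi_4> = (1/8)[1*(4)*conj(1) + 1*(4)*conj(1) + 2*(0)*conj(-1) + 2*(0)*conj(-1) + 2*(0)*conj(1)]
      = (1/8)[(4) + (4) + (0) + (0) + (0)] = 8/8 = 1
  <chi_5*chi_5, chi_5> = (1/8)[1*(4)*conj(2) + 1*(4)*conj(-2) + 2*(0)*conj(0) + 2*(0)*conj(0) + 2*(0)*conj(0)]
      = (1/8)[(8) + (-8) + (0) + (0) + (0)] = 0/8 = 0
Hence the multiplicities are chi_1: 1, chi_2: 1, chi_3: 1, chi_4: 1. Dimension check: dim(chi_5)*dim(chi_5) = 2*2 = 4 and sum (mult * dim) = 1*1 + 1*1 + 1*1 + 1*1 = 4.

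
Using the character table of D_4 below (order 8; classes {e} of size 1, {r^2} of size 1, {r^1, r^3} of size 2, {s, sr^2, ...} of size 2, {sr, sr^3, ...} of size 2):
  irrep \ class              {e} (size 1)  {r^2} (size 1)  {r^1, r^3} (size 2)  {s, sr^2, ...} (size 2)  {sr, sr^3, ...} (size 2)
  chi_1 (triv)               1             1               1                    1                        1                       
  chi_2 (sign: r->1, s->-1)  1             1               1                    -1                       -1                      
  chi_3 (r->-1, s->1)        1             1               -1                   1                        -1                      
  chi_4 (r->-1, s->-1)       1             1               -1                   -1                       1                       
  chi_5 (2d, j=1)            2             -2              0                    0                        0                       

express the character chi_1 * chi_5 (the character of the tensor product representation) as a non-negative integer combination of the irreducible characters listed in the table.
chi_1 tensor chi_5 = chi_5 (all other irreducibles have multiplicity 0).

Details: The character of a tensor product is the pointwise product (chi_1 * chi_5)(C) = chi_1(C) * chi_5(C):
  {e}: (1)*(2), {r^2}: (1)*(-2), {r^1, r^3}: (1)*(0), {s, sr^2, ...}: (1)*(0), {sr, sr^3, ...}: (1)*(0)
so (chi_1 * chi_5) takes values
  {e} -> 2, {r^2} -> -2, {r^1, r^3} -> 0, {s, sr^2, ...} -> 0, {sr, sr^3, ...} -> 0.
Now take the inner product of this character with each irreducible chi from the table, <chi_1*chi_5, chi> = (1/8) sum_C |C| (chi_1*chi_5)(C) conj(chi(C)):
  <chi_1*chi_5, chi_1> = (1/8)[1*(2)*conj(1) + 1*(-2)*conj(1) + 2*(0)*conj(1) + 2*(0)*conj(1) + 2*(0)*conj(1)]
      = (1/8)[(2) + (-2) + (0) + (0) + (0)] = 0/8 = 0
  <chi_1*chi_5, chi_2> = (1/8)[1*(2)*conj(1) + 1*(-2)*conj(1) + 2*(0)*conj(1) + 2*(0)*conj(-1) + 2*(0)*conj(-1)]
      = (1/8)[(2) + (-2) + (0) + (0) + (0)] = 0/8 = 0
  <chi_1*chi_5, chi_3> = (1/8)[1*(2)*conj(1) + 1*(-2)*conj(1) + 2*(0)*conj(-1) + 2*(0)*conj(1) + 2*(0)*conj(-1)]
      = (1/8)[(2) + (-2) + (0) + (0) + (0)] = 0/8 = 0
  <chi_1*chi_5, chi_4> = (1/8)[1*(2)*conj(1) + 1*(-2)*conj(1) + 2*(0)*conj(-1) + 2*(0)*conj(-1) + 2*(0)*conj(1)]
      = (1/8)[(2) + (-2) + (0) + (0) + (0)] = 0/8 = 0
  <chi_1*chi_5, chi_5> = (1/8)[1*(2)*conj(2) + 1*(-2)*conj(-2) + 2*(0)*conj(0) + 2*(0)*conj(0) + 2*(0)*conj(0)]
      = (1/8)[(4) + (4) + (0) + (0) + (0)] = 8/8 = 1
Hence the multiplicities are chi_5: 1. Dimension check: dim(chi_1)*dim(chi_5) = 1*2 = 2 and sum (mult * dim) = 1*2 = 2.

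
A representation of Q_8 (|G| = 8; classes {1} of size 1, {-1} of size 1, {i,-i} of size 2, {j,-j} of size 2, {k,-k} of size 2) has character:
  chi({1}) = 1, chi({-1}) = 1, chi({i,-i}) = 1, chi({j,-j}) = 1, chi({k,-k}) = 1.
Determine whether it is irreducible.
Irreducible: <chi, chi> = 1.

Why: <chi, chi> = (1/|G|) sum_C |C| * |chi(C)|^2 = (1/8)[1*|1|^2 + 1*|1|^2 + 2*|1|^2 + 2*|1|^2 + 2*|1|^2]
  = (1/8)[(1) + (1) + (2) + (2) + (2)] = 8/8 = 1.
A character is irreducible iff <chi, chi> = 1, so this representation is irreducible.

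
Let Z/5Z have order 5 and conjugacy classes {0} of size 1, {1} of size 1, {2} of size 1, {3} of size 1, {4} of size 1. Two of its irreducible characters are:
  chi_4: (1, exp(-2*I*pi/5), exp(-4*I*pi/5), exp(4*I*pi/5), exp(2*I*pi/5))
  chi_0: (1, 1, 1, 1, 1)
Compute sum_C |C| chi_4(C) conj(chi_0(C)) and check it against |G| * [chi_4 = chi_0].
Sum = 0; so <chi_4, chi_0> = 0 (distinct irreducibles are orthogonal).

Derivation: Compute term by term over conjugacy classes (|C| * chi_4(C) * conj(chi_0(C))):
  1*(1)*conj(1) + 1*(exp(-2*I*pi/5))*conj(1) + 1*(exp(-4*I*pi/5))*conj(1) + 1*(exp(4*I*pi/5))*conj(1) + 1*(exp(2*I*pi/5))*conj(1)
  = (1) + (exp(-2*I*pi/5)) + (exp(-4*I*pi/5)) + (exp(4*I*pi/5)) + (exp(2*I*pi/5))
  = 0.
(Exp terms are combined using exp(i*s)*conj(exp(i*t)) = exp(i*(s-t)), and sums of them are collapsed using the identity that for every m > 1 the m distinct m-th roots of unity sum to 0, e.g. 1 + exp(2*I*pi/3) + exp(-2*I*pi/3) = 0.)
Dividing by |G| = 5 gives 0/5 = 0, matching the row-orthogonality relation <chi_4, chi_0> = [chi_4 = chi_0].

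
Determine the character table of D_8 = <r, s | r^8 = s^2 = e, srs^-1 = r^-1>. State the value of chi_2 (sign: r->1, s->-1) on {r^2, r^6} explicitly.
Conjugacy classes: {e} of size 1, {r^4} of size 1, {r^1, r^7} of size 2, {r^2, r^6} of size 2, {r^3, r^5} of size 2, {s, sr^2, ...} of size 4, {sr, sr^3, ...} of size 4.
Character table:
  irrep \ class              {e} (size 1)  {r^4} (size 1)  {r^1, r^7} (size 2)  {r^2, r^6} (size 2)  {r^3, r^5} (size 2)  {s, sr^2, ...} (size 4)  {sr, sr^3, ...} (size 4)
  chi_1 (triv)               1             1               1                    1                    1                    1                        1                       
  chi_2 (sign: r->1, s->-1)  1             1               1                    1                    1                    -1                       -1                      
  chi_3 (r->-1, s->1)        1             1               -1                   1                    -1                   1                        -1                      
  chi_4 (r->-1, s->-1)       1             1               -1                   1                    -1                   -1                       1                       
  chi_5 (2d, j=1)            2             -2              sqrt(2)              0                    -sqrt(2)             0                        0                       
  chi_6 (2d, j=2)            2             2               0                    -2                   0                    0                        0                       
  chi_7 (2d, j=3)            2             -2              -sqrt(2)             0                    sqrt(2)              0                        0                       

Spot check: chi_2 (sign: r->1, s->-1) on {r^2, r^6} = 1.

Argument: D_8 has order 2*8 = 16 with 7 conjugacy classes, hence 7 irreducibles. Sum of squared dims 1 + 1 + 1 + 1 + 4 + 4 + 4 = 16 = |G|. Linear characters come from the abelianisation; the 2-dimensional irreps have character r^k -> 2*cos(2*pi*j*k/8), reflections -> 0.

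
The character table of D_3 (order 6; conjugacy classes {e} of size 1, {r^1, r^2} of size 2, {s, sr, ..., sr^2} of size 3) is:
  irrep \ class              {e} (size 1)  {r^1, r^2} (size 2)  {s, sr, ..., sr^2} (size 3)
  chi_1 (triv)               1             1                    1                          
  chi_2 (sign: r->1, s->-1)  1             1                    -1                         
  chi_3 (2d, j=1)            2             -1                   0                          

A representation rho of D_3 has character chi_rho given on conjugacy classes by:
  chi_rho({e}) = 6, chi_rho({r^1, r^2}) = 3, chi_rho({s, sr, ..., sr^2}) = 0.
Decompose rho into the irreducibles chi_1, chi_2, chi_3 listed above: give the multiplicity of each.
Multiplicities: chi_1: 2, chi_2: 2, chi_3: 1.

Working: Use <chi_rho, chi> = (1/|G|) sum_C |C| * chi_rho(C) * conj(chi(C)) with |G| = 6 for each irreducible chi in the table:
  <chi_rho, chi_1> = (1/6)[1*(6)*conj(1) + 2*(3)*conj(1) + 3*(0)*conj(1)]
      = (1/6)[(6) + (6) + (0)] = 12/6 = 2
  <chi_rho, chi_2> = (1/6)[1*(6)*conj(1) + 2*(3)*conj(1) + 3*(0)*conj(-1)]
      = (1/6)[(6) + (6) + (0)] = 12/6 = 2
  <chi_rho, chi_3> = (1/6)[1*(6)*conj(2) + 2*(3)*conj(-1) + 3*(0)*conj(0)]
      = (1/6)[(12) + (-6) + (0)] = 6/6 = 1
Dimension check: dim(rho) = sum (mult * dim) = 2*1 + 2*1 + 1*2 = 6 = chi_rho(e) = 6.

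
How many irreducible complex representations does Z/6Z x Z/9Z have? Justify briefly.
54

Argument: The number of irreducible complex representations of a finite group equals its number of conjugacy classes. Z/6Z x Z/9Z is abelian of order 54, so every element is its own conjugacy class: 54 classes, so Z/6Z x Z/9Z (order 54) has exactly 54 irreducible complex representations.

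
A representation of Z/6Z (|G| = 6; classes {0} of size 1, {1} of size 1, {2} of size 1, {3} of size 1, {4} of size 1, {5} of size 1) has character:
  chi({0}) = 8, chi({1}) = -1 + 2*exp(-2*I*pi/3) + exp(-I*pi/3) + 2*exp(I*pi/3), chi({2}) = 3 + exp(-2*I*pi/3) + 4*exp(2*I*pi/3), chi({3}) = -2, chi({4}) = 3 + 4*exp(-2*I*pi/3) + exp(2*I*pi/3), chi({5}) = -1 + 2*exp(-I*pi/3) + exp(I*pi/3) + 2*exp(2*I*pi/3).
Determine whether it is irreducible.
Not irreducible (reducible): <chi, chi> = 14 > 1.

Details: <chi, chi> = (1/|G|) sum_C |C| * |chi(C)|^2 = (1/6)[1*|8|^2 + 1*|-1 + 2*exp(-2*I*pi/3) + exp(-I*pi/3) + 2*exp(I*pi/3)|^2 + 1*|3 + exp(-2*I*pi/3) + 4*exp(2*I*pi/3)|^2 + 1*|-2|^2 + 1*|3 + 4*exp(-2*I*pi/3) + exp(2*I*pi/3)|^2 + 1*|-1 + 2*exp(-I*pi/3) + exp(I*pi/3) + 2*exp(2*I*pi/3)|^2]
  = (1/6)[(64) + (1) + (7) + (4) + (7) + (1)] = 84/6 = 14.
(Exp terms are combined using exp(i*s)*conj(exp(i*t)) = exp(i*(s-t)), and sums of them are collapsed using the identity that for every m > 1 the m distinct m-th roots of unity sum to 0, e.g. 1 + exp(2*I*pi/3) + exp(-2*I*pi/3) = 0.)
A character is irreducible iff <chi, chi> = 1, so this representation is reducible.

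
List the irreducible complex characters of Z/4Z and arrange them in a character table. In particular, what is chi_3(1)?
Character table of Z/4Z (irreps indexed chi_0,...,chi_3 with chi_k(m) = zeta_4^(k*m), zeta_4 = exp(2*pi*i/4)):
  irrep \ class  {0} (size 1)  {1} (size 1)  {2} (size 1)  {3} (size 1)
  chi_0          1             1             1             1           
  chi_1          1             I             -1            -I          
  chi_2          1             -1            1             -1          
  chi_3          1             -I            -1            I           

Spot check: chi_3(1) = zeta_4^(3*1) = zeta_4^3 = -I.

Details: Z/4Z is abelian, so all 4 irreducible complex representations are 1-dimensional. They are given by chi_k(m) = zeta_4^(k*m) for k = 0,...,3. Row orthogonality: sum_m chi_k(m) conj(chi_l(m)) = 4 * [k = l].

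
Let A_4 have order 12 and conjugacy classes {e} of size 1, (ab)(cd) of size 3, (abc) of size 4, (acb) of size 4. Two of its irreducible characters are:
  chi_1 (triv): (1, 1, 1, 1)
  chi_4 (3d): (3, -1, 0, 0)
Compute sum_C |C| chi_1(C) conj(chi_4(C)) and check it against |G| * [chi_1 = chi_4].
Sum = 0; so <chi_1, chi_4> = 0 (distinct irreducibles are orthogonal).

Argument: Compute term by term over conjugacy classes (|C| * chi_1(C) * conj(chi_4(C))):
  1*(1)*conj(3) + 3*(1)*conj(-1) + 4*(1)*conj(0) + 4*(1)*conj(0)
  = (3) + (-3) + (0) + (0)
  = 0.
(Exp terms are combined using exp(i*s)*conj(exp(i*t)) = exp(i*(s-t)), and sums of them are collapsed using the identity that for every m > 1 the m distinct m-th roots of unity sum to 0, e.g. 1 + exp(2*I*pi/3) + exp(-2*I*pi/3) = 0.)
Dividing by |G| = 12 gives 0/12 = 0, matching the row-orthogonality relation <chi_1, chi_4> = [chi_1 = chi_4].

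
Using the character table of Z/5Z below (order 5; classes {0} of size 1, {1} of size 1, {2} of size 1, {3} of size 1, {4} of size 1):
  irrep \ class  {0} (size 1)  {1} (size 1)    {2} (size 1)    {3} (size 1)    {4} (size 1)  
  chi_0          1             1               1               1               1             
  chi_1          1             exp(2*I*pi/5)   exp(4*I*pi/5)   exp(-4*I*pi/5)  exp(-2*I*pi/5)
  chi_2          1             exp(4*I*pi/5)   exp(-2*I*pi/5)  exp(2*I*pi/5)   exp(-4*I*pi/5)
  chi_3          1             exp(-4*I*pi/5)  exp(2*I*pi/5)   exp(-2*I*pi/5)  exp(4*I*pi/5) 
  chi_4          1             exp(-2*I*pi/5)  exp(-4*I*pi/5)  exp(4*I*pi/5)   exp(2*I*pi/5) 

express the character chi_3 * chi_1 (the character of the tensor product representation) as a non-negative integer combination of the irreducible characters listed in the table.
chi_3 tensor chi_1 = chi_4 (all other irreducibles have multiplicity 0).

Details: The character of a tensor product is the pointwise product (chi_3 * chi_1)(C) = chi_3(C) * chi_1(C):
  {0}: (1)*(1), {1}: (exp(-4*I*pi/5))*(exp(2*I*pi/5)), {2}: (exp(2*I*pi/5))*(exp(4*I*pi/5)), {3}: (exp(-2*I*pi/5))*(exp(-4*I*pi/5)), {4}: (exp(4*I*pi/5))*(exp(-2*I*pi/5))
so (chi_3 * chi_1) takes values
  {0} -> 1, {1} -> exp(-2*I*pi/5), {2} -> exp(-4*I*pi/5), {3} -> exp(4*I*pi/5), {4} -> exp(2*I*pi/5).
Now take the inner product of this character with each irreducible chi from the table, <chi_3*chi_1, chi> = (1/5) sum_C |C| (chi_3*chi_1)(C) conj(chi(C)):
  <chi_3*chi_1, chi_0> = (1/5)[1*(1)*conj(1) + 1*(exp(-2*I*pi/5))*conj(1) + 1*(exp(-4*I*pi/5))*conj(1) + 1*(exp(4*I*pi/5))*conj(1) + 1*(exp(2*I*pi/5))*conj(1)]
      = (1/5)[(1) + (exp(-2*I*pi/5)) + (exp(-4*I*pi/5)) + (exp(4*I*pi/5)) + (exp(2*I*pi/5))] = 0/5 = 0
  <chi_3*chi_1, chi_1> = (1/5)[1*(1)*conj(1) + 1*(exp(-2*I*pi/5))*conj(exp(2*I*pi/5)) + 1*(exp(-4*I*pi/5))*conj(exp(4*I*pi/5)) + 1*(exp(4*I*pi/5))*conj(exp(-4*I*pi/5)) + 1*(exp(2*I*pi/5))*conj(exp(-2*I*pi/5))]
      = (1/5)[(1) + (exp(-4*I*pi/5)) + (exp(2*I*pi/5)) + (exp(-2*I*pi/5)) + (exp(4*I*pi/5))] = 0/5 = 0
  <chi_3*chi_1, chi_2> = (1/5)[1*(1)*conj(1) + 1*(exp(-2*I*pi/5))*conj(exp(4*I*pi/5)) + 1*(exp(-4*I*pi/5))*conj(exp(-2*I*pi/5)) + 1*(exp(4*I*pi/5))*conj(exp(2*I*pi/5)) + 1*(exp(2*I*pi/5))*conj(exp(-4*I*pi/5))]
      = (1/5)[(1) + (exp(4*I*pi/5)) + (exp(-2*I*pi/5)) + (exp(2*I*pi/5)) + (exp(-4*I*pi/5))] = 0/5 = 0
  <chi_3*chi_1, chi_3> = (1/5)[1*(1)*conj(1) + 1*(exp(-2*I*pi/5))*conj(exp(-4*I*pi/5)) + 1*(exp(-4*I*pi/5))*conj(exp(2*I*pi/5)) + 1*(exp(4*I*pi/5))*conj(exp(-2*I*pi/5)) + 1*(exp(2*I*pi/5))*conj(exp(4*I*pi/5))]
      = (1/5)[(1) + (exp(2*I*pi/5)) + (exp(4*I*pi/5)) + (exp(-4*I*pi/5)) + (exp(-2*I*pi/5))] = 0/5 = 0
  <chi_3*chi_1, chi_4> = (1/5)[1*(1)*conj(1) + 1*(exp(-2*I*pi/5))*conj(exp(-2*I*pi/5)) + 1*(exp(-4*I*pi/5))*conj(exp(-4*I*pi/5)) + 1*(exp(4*I*pi/5))*conj(exp(4*I*pi/5)) + 1*(exp(2*I*pi/5))*conj(exp(2*I*pi/5))]
      = (1/5)[(1) + (1) + (1) + (1) + (1)] = 5/5 = 1
(Exp terms are combined using exp(i*s)*conj(exp(i*t)) = exp(i*(s-t)), and sums of them are collapsed using the identity that for every m > 1 the m distinct m-th roots of unity sum to 0, e.g. 1 + exp(2*I*pi/3) + exp(-2*I*pi/3) = 0.)
Hence the multiplicities are chi_4: 1. Dimension check: dim(chi_3)*dim(chi_1) = 1*1 = 1 and sum (mult * dim) = 1*1 = 1.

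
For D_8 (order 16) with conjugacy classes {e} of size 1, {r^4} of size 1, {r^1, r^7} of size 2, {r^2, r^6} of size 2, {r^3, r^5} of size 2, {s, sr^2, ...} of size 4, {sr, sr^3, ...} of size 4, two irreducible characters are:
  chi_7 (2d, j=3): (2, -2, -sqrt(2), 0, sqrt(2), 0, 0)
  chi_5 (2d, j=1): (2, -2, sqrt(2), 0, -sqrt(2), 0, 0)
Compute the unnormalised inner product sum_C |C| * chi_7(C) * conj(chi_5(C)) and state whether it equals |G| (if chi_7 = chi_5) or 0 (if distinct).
Sum = 0; so <chi_7, chi_5> = 0 (distinct irreducibles are orthogonal).

Argument: Compute term by term over conjugacy classes (|C| * chi_7(C) * conj(chi_5(C))):
  1*(2)*conj(2) + 1*(-2)*conj(-2) + 2*(-sqrt(2))*conj(sqrt(2)) + 2*(0)*conj(0) + 2*(sqrt(2))*conj(-sqrt(2)) + 4*(0)*conj(0) + 4*(0)*conj(0)
  = (4) + (4) + (-4) + (0) + (-4) + (0) + (0)
  = 0.
Dividing by |G| = 16 gives 0/16 = 0, matching the row-orthogonality relation <chi_7, chi_5> = [chi_7 = chi_5].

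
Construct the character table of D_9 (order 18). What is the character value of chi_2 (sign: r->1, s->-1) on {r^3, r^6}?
Conjugacy classes: {e} of size 1, {r^1, r^8} of size 2, {r^2, r^7} of size 2, {r^3, r^6} of size 2, {r^4, r^5} of size 2, {s, sr, ..., sr^8} of size 9.
Character table:
  irrep \ class              {e} (size 1)  {r^1, r^8} (size 2)  {r^2, r^7} (size 2)  {r^3, r^6} (size 2)  {r^4, r^5} (size 2)  {s, sr, ..., sr^8} (size 9)
  chi_1 (triv)               1             1                    1                    1                    1                    1                          
  chi_2 (sign: r->1, s->-1)  1             1                    1                    1                    1                    -1                         
  chi_3 (2d, j=1)            2             2*cos(2*pi/9)        2*cos(4*pi/9)        -1                   -2*cos(pi/9)         0                          
  chi_4 (2d, j=2)            2             2*cos(4*pi/9)        -2*cos(pi/9)         -1                   2*cos(2*pi/9)        0                          
  chi_5 (2d, j=3)            2             -1                   -1                   2                    -1                   0                          
  chi_6 (2d, j=4)            2             -2*cos(pi/9)         2*cos(2*pi/9)        -1                   2*cos(4*pi/9)        0                          

Spot check: chi_2 (sign: r->1, s->-1) on {r^3, r^6} = 1.

Derivation: D_9 has order 2*9 = 18 with 6 conjugacy classes, hence 6 irreducibles. Sum of squared dims 1 + 1 + 4 + 4 + 4 + 4 = 18 = |G|. Linear characters come from the abelianisation; the 2-dimensional irreps have character r^k -> 2*cos(2*pi*j*k/9), reflections -> 0.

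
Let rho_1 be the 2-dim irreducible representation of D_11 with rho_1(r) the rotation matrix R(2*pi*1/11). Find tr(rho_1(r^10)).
chi_{rho_1}(r^10) = 2*cos(2*pi*1*10/11) = 2*cos(2*pi/11)

Proof sketch: rho_1(r^10) is rotation by angle 2*pi*1*10/11, whose trace is 2*cos(2*pi*1*10/11) = 2*cos(2*pi/11).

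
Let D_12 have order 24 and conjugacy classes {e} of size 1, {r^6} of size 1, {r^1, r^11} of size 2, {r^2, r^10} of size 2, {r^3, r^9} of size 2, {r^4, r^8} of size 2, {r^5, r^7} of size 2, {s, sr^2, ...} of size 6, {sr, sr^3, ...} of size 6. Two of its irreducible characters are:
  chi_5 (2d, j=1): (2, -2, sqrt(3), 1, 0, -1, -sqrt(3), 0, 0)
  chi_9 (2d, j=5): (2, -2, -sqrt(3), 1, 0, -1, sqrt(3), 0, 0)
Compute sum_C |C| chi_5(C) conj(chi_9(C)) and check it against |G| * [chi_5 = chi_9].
Sum = 0; so <chi_5, chi_9> = 0 (distinct irreducibles are orthogonal).

Why: Compute term by term over conjugacy classes (|C| * chi_5(C) * conj(chi_9(C))):
  1*(2)*conj(2) + 1*(-2)*conj(-2) + 2*(sqrt(3))*conj(-sqrt(3)) + 2*(1)*conj(1) + 2*(0)*conj(0) + 2*(-1)*conj(-1) + 2*(-sqrt(3))*conj(sqrt(3)) + 6*(0)*conj(0) + 6*(0)*conj(0)
  = (4) + (4) + (-6) + (2) + (0) + (2) + (-6) + (0) + (0)
  = 0.
Dividing by |G| = 24 gives 0/24 = 0, matching the row-orthogonality relation <chi_5, chi_9> = [chi_5 = chi_9].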